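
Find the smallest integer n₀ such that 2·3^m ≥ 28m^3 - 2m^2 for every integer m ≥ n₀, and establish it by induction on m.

n₀ = 9

At m = 8: 13122 < 14208, so the inequality fails and n₀ ≥ 9. We prove 2·3^m ≥ 28m^3 - 2m^2 for all m ≥ 9.
For the base case m = 9: 2·3^m = 39366 and 28m^3 - 2m^2 = 20250, so 39366 ≥ 20250.
Suppose the result is true for m = k, so 2·3^k ≥ 28k^3 - 2k^2.
Then 2·3^(k + 1) = 3·(2·3^k) ≥ 3·(28k^3 - 2k^2).
Also, for k ≥ 9 we have 3·(28k^3 - 2k^2) ≥ 28(k+1)^3 - 2(k+1)^2, since 3·(28k^3 - 2k^2) − (28(k+1)^3 - 2(k+1)^2) = 56k^3 - 88k^2 - 80k - 26, which is nonnegative for all k ≥ 9.
Combining, 2·3^(k + 1) ≥ 28(k+1)^3 - 2(k+1)^2.
Hence, by induction on m, the claim holds for every m ≥ 9.
Hence the smallest such n₀ is 9.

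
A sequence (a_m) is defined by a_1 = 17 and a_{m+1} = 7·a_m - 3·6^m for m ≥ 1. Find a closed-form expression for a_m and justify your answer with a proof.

Computing the first terms: a_1 = 17, a_2 = 101, a_3 = 599. This suggests a_m = 3·6^m - 7^(m - 1).
Base step (m = 1): the formula gives 17 = 17 = a_1.
For the inductive step, assume it holds for an arbitrary r ≥ 1, so a_r = 3·6^r - 7^(r - 1).
Then a_{r+1} = 7·a_r - 3·6^r = 7·(3·6^r - 7^(r - 1)) - 3·6^r = 3·6^(r + 1) - 7^r = 3·6^(r+1) - 7^((r+1) - 1),
which is the claimed formula at m = r+1.
By induction, the statement is established for all m ≥ 1.

a_m = 3·6^m - 7^(m - 1)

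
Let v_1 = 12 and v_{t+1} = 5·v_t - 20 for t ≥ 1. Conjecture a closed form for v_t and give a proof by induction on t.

Computing the first terms: v_1 = 12, v_2 = 40, v_3 = 180. This suggests v_t = 7·5^(t - 1) + 5.
Base case (t = 1): the formula gives 12 = 12 = v_1.
For the inductive step, assume it holds for an arbitrary i ≥ 1, so v_i = 7·5^(i - 1) + 5.
Then v_{i+1} = 5·v_i - 20 = 5·(7·5^(i - 1) + 5) - 20 = 7·5^i + 5 = 7·5^((i+1) - 1) + 5,
which is the claimed formula at t = i+1.
This completes the induction.

v_t = 7·5^(t - 1) + 5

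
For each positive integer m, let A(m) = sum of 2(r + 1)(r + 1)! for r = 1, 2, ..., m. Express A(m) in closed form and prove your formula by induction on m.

We claim A(m) = 2(m + 2)! - 4 for all m ≥ 1.
For the base case m = 1: A(1) = 8, and the closed form gives 8. They agree.
Suppose the result is true for m = r, so A(r) = 2(r + 2)! - 4.
Then A(r+1) = A(r) + (2(r + 2)(r + 2)!) = (2(r + 2)! - 4) + (2(r + 2)(r + 2)!).
Simplifying, A(r+1) = 2((r+1) + 2)! - 4,
which is the closed form with m = r+1.
By induction, the statement is established for all m ≥ 1.

A(m) = 2(m + 2)! - 4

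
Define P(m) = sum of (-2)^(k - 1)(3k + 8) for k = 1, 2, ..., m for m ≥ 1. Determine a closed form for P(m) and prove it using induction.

P(m) = -(-2)^m(m + 3) + 3

We claim P(m) = -(-2)^m(m + 3) + 3 for all m ≥ 1.
For the base case m = 1: P(1) = 11, and the closed form gives 11. They agree.
Inductive step: suppose the statement holds for some k ≥ 1, so P(k) = -(-2)^k(k + 3) + 3.
Then P(k+1) = P(k) + ((-2)^k(3k + 11)) = (-(-2)^k(k + 3) + 3) + ((-2)^k(3k + 11)).
Simplifying, P(k+1) = -(-2)^(k + 1)k - (-2)^(k + 3) + 3 = -(-2)^(k+1)((k+1) + 3) + 3,
which is the closed form with m = k+1.
By induction, the statement is established for all m ≥ 1.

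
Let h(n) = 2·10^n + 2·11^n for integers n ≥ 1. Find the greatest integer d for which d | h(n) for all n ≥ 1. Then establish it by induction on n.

d = 2

Computing the first values: h(1) = 42 and h(2) = 442; gcd(42, 442) = 2, so d ≤ 2.
We prove 2 | 2·10^n + 2·11^n for all n ≥ 1 by induction on n.
When n = 1: h(1) = 42 = 2·(21), so 2 | h(1).
Suppose the result is true for n = i, i.e. 2 | h(i). Then
h(i+1) − 11·h(i) = (2·10^(i+1) + 2·11^(i+1)) − 11·(2·10^i + 2·11^i) = (2)·10^i·(10 − 11) = (-2)·10^i. Since 2 | h(i) by the inductive hypothesis, 2 | 11·h(i); and 2 | -2 since -2 = 2·-1. Therefore 2 | h(i+1).
By the principle of mathematical induction, the result holds for all n ≥ 1.
Therefore the largest such d is 2.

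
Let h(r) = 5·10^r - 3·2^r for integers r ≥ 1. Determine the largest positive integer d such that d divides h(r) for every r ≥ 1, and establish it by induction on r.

d = 4

Computing the first values: h(1) = 44 and h(2) = 488; gcd(44, 488) = 4, so d ≤ 4.
We prove 4 | 5·10^r - 3·2^r for all r ≥ 1 by induction on r.
Base case (r = 1): h(1) = 44 = 4·(11), so 4 | h(1).
For the inductive step, assume it holds for an arbitrary p ≥ 1, i.e. 4 | h(p). Then
h(p+1) − 10·h(p) = (5·10^(p+1) - 3·2^(p+1)) − 10·(5·10^p - 3·2^p) = (-3)·2^p·(2 − 10) = (24)·2^p. Since 4 | h(p) by the inductive hypothesis, 4 | 10·h(p); and 4 | 24 since 24 = 4·6. Therefore 4 | h(p+1).
Hence, by induction on r, the claim holds for every r ≥ 1.
Therefore the largest such d is 4.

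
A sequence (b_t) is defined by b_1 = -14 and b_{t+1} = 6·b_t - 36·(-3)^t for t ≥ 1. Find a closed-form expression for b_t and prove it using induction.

Computing the first terms: b_1 = -14, b_2 = 24, b_3 = -180. This suggests b_t = 4(-3)^t - 2·6^(t - 1).
Base case (t = 1): the formula gives -14 = -14 = b_1.
For the inductive step, assume it holds for an arbitrary r ≥ 1, so b_r = 4(-3)^r - 2·6^(r - 1).
Then b_{r+1} = 6·b_r - 36·(-3)^r = 6·(4(-3)^r - 2·6^(r - 1)) - 36·(-3)^r = 4(-3)^(r + 1) - 2·6^r = 4(-3)^(r+1) - 2·6^((r+1) - 1),
which is the claimed formula at t = r+1.
By induction, the statement is established for all t ≥ 1.

b_t = 4(-3)^t - 2·6^(t - 1)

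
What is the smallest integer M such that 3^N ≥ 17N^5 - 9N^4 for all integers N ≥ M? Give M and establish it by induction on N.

M = 15

At N = 14: 4782969 < 8797264, so the inequality fails and M ≥ 15. We prove 3^N ≥ 17N^5 - 9N^4 for all N ≥ 15.
For the base case N = 15: 3^N = 14348907 and 17N^5 - 9N^4 = 12453750, so 14348907 ≥ 12453750.
Inductive step: suppose the statement holds for some r ≥ 15, so 3^r ≥ 17r^5 - 9r^4.
Then 3^(r + 1) = 3·(3^r) ≥ 3·(17r^5 - 9r^4).
Also, for r ≥ 15 we have 3·(17r^5 - 9r^4) ≥ 17(r+1)^5 - 9(r+1)^4, since 3·(17r^5 - 9r^4) − (17(r+1)^5 - 9(r+1)^4) = 34r^5 - 103r^4 - 134r^3 - 116r^2 - 49r - 8, which is nonnegative for all r ≥ 15.
Combining, 3^(r + 1) ≥ 17(r+1)^5 - 9(r+1)^4.
Hence, by induction on N, the claim holds for every N ≥ 15.
Hence the smallest such M is 15.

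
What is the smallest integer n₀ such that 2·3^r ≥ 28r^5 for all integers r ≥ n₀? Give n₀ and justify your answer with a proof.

n₀ = 15

At r = 14: 9565938 < 15059072, so the inequality fails and n₀ ≥ 15. We prove 2·3^r ≥ 28r^5 for all r ≥ 15.
Base case (r = 15): 2·3^r = 28697814 and 28r^5 = 21262500, so 28697814 ≥ 21262500.
Suppose the result is true for r = j, so 2·3^j ≥ 28j^5.
Then 2·3^(j + 1) = 3·(2·3^j) ≥ 3·(28j^5).
Also, for j ≥ 15 we have 3·(28j^5) ≥ 28(j+1)^5, since 3 ≥ (1 + 1/j)^5 for all j ≥ 15.
Combining, 2·3^(j + 1) ≥ 28(j+1)^5.
This completes the induction.
Hence the smallest such n₀ is 15.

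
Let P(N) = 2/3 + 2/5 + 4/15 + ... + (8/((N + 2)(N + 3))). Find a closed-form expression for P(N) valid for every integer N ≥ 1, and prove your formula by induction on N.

P(N) = 8N/(3(N + 3))

We claim P(N) = 8N/(3(N + 3)) for all N ≥ 1.
For the base case N = 1: P(1) = 2/3, and the closed form gives 2/3. They agree.
For the inductive step, assume it holds for an arbitrary r ≥ 1, so P(r) = 8r/(3(r + 3)).
Then P(r+1) = P(r) + (8/((r + 3)(r + 4))) = (8r/(3(r + 3))) + (8/((r + 3)(r + 4))).
Simplifying, P(r+1) = 8(r + 1)/(3(r + 4)) = 8(r+1)/(3((r+1) + 3)),
which is the closed form with N = r+1.
Hence, by induction on N, the claim holds for every N ≥ 1.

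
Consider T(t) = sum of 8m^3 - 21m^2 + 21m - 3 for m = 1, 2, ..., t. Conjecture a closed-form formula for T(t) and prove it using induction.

T(t) = t(2t^3 - 3t^2 + 2t + 4)

We claim T(t) = t(2t^3 - 3t^2 + 2t + 4) for all t ≥ 1.
For the base case t = 1: T(1) = 5, and the closed form gives 5. They agree.
Inductive step: assume the claim holds for t = m, so T(m) = m(2m^3 - 3m^2 + 2m + 4).
Then T(m+1) = T(m) + (8m^3 + 3m^2 + 3m + 5) = (m(2m^3 - 3m^2 + 2m + 4)) + (8m^3 + 3m^2 + 3m + 5).
Simplifying, T(m+1) = (m + 1)(2m^3 + 3m^2 + 2m + 5) = (m+1)(2(m+1)^3 - 3(m+1)^2 + 2(m+1) + 4),
which is the closed form with t = m+1.
By the principle of mathematical induction, the result holds for all t ≥ 1.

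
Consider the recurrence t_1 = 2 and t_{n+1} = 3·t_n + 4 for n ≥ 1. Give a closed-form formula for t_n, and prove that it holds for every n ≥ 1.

Computing the first terms: t_1 = 2, t_2 = 10, t_3 = 34. This suggests t_n = 4·3^(n - 1) - 2.
For the base case n = 1: the formula gives 2 = 2 = t_1.
Inductive step: assume the claim holds for n = k, so t_k = 4·3^(k - 1) - 2.
Then t_{k+1} = 3·t_k + 4 = 3·(4·3^(k - 1) - 2) + 4 = 4·3^k - 2 = 4·3^((k+1) - 1) - 2,
which is the claimed formula at n = k+1.
By the principle of mathematical induction, the result holds for all n ≥ 1.

t_n = 4·3^(n - 1) - 2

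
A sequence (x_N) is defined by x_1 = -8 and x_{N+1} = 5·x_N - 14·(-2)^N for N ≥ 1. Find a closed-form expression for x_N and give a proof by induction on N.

x_N = -(-2)^(N + 1) - 4·5^(N - 1)

Computing the first terms: x_1 = -8, x_2 = -12, x_3 = -116. This suggests x_N = -(-2)^(N + 1) - 4·5^(N - 1).
When N = 1: the formula gives -8 = -8 = x_1.
Inductive step: suppose the statement holds for some m ≥ 1, so x_m = -(-2)^(m + 1) - 4·5^(m - 1).
Then x_{m+1} = 5·x_m - 14·(-2)^m = 5·(-(-2)^(m + 1) - 4·5^(m - 1)) - 14·(-2)^m = -(-2)^(m + 2) - 4·5^m = -(-2)^((m+1) + 1) - 4·5^((m+1) - 1),
which is the claimed formula at N = m+1.
Hence, by induction on N, the claim holds for every N ≥ 1.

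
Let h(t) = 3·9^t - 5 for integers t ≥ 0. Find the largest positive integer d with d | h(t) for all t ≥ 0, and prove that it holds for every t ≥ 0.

d = 2

Computing the first values: h(0) = -2 and h(1) = 22; gcd(-2, 22) = 2, so d ≤ 2.
We prove 2 | 3·9^t - 5 for all t ≥ 0 by induction on t.
When t = 0: h(0) = -2 = 2·(-1), so 2 | h(0).
Suppose the result is true for t = m, i.e. 2 | h(m). Then
h(m+1) = 3·9^(m+1) - 5 = 9·(3·9^m - 5) + 40 = 9·h(m) + 40. The first term is divisible by 2 by the inductive hypothesis, and 40 is divisible by 2. Hence 2 | h(m+1).
By the principle of mathematical induction, the result holds for all t ≥ 0.
Therefore the largest such d is 2.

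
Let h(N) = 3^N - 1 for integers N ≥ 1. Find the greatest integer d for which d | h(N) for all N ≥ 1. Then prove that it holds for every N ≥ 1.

d = 2

Computing the first values: h(1) = 2 and h(2) = 8; gcd(2, 8) = 2, so d ≤ 2.
We prove 2 | 3^N - 1 for all N ≥ 1 by induction on N.
Base step (N = 1): h(1) = 2 = 2·(1), so 2 | h(1).
Suppose the result is true for N = r, i.e. 2 | h(r). Then
3^{r+1} − 1^{r+1} = 3·3^r − 1·1^r = 3·(3^r − 1^r) + (2)·1^r. The first term is divisible by 2 by the inductive hypothesis, and the second term (2)·1^r is divisible by 2 since 2 | 2. Hence 2 | h(r+1).
By the principle of mathematical induction, the result holds for all N ≥ 1.
Therefore the largest such d is 2.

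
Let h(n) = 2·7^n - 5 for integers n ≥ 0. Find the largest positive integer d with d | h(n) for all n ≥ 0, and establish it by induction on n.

Computing the first values: h(0) = -3 and h(1) = 9; gcd(-3, 9) = 3, so d ≤ 3.
We prove 3 | 2·7^n - 5 for all n ≥ 0 by induction on n.
For the base case n = 0: h(0) = -3 = 3·(-1), so 3 | h(0).
Inductive step: suppose the statement holds for some k ≥ 0, i.e. 3 | h(k). Then
h(k+1) = 2·7^(k+1) - 5 = 7·(2·7^k - 5) + 30 = 7·h(k) + 30. The first term is divisible by 3 by the inductive hypothesis, and 30 is divisible by 3. Hence 3 | h(k+1).
By induction, the statement is established for all n ≥ 0.
Therefore the largest such d is 3.

d = 3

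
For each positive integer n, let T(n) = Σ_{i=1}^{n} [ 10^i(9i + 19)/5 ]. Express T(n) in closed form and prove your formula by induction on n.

T(n) = 2·10^n(n + 2) - 4

We claim T(n) = 2·10^n(n + 2) - 4 for all n ≥ 1.
Base step (n = 1): T(1) = 56, and the closed form gives 56. They agree.
Suppose the result is true for n = i, so T(i) = 2·10^i(i + 2) - 4.
Then T(i+1) = T(i) + (10^i(18i + 56)) = (2·10^i(i + 2) - 4) + (10^i(18i + 56)).
Simplifying, T(i+1) = 20·10^i·i + 60·10^i - 4 = 2·10^(i+1)((i+1) + 2) - 4,
which is the closed form with n = i+1.
By the principle of mathematical induction, the result holds for all n ≥ 1.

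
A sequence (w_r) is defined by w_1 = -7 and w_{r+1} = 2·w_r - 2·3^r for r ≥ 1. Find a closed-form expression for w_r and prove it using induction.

w_r = -2^(r - 1) - 2·3^r

Computing the first terms: w_1 = -7, w_2 = -20, w_3 = -58. This suggests w_r = -2^(r - 1) - 2·3^r.
Base step (r = 1): the formula gives -7 = -7 = w_1.
Inductive step: assume the claim holds for r = m, so w_m = -2^(m - 1) - 2·3^m.
Then w_{m+1} = 2·w_m - 2·3^m = 2·(-2^(m - 1) - 2·3^m) - 2·3^m = -2^m - 2·3^(m + 1) = -2^((m+1) - 1) - 2·3^(m+1),
which is the claimed formula at r = m+1.
By induction, the statement is established for all r ≥ 1.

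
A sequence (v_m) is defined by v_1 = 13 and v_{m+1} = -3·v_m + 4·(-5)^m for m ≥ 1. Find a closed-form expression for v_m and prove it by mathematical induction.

v_m = -(-3)^m - 2(-5)^m

Computing the first terms: v_1 = 13, v_2 = -59, v_3 = 277. This suggests v_m = -(-3)^m - 2(-5)^m.
Base step (m = 1): the formula gives 13 = 13 = v_1.
Inductive step: assume the claim holds for m = r, so v_r = -(-3)^r - 2(-5)^r.
Then v_{r+1} = -3·v_r + 4·(-5)^r = -3·(-(-3)^r - 2(-5)^r) + 4·(-5)^r = -(-3)^(r + 1) - 2(-5)^(r + 1),
which is the claimed formula at m = r+1.
By induction, the statement is established for all m ≥ 1.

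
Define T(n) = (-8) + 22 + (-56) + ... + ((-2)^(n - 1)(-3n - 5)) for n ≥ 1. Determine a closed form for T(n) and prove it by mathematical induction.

We claim T(n) = (-2)^n(n + 2) - 2 for all n ≥ 1.
For the base case n = 1: T(1) = -8, and the closed form gives -8. They agree.
Inductive step: assume the claim holds for n = m, so T(m) = (-2)^m(m + 2) - 2.
Then T(m+1) = T(m) + ((-2)^m(-3m - 8)) = ((-2)^m(m + 2) - 2) + ((-2)^m(-3m - 8)).
Simplifying, T(m+1) = -2(-2)^m·m - 6(-2)^m - 2 = (-2)^(m+1)((m+1) + 2) - 2,
which is the closed form with n = m+1.
Hence, by induction on n, the claim holds for every n ≥ 1.

T(n) = (-2)^n(n + 2) - 2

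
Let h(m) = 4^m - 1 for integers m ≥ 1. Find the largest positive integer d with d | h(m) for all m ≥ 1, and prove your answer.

Computing the first values: h(1) = 3 and h(2) = 15; gcd(3, 15) = 3, so d ≤ 3.
We prove 3 | 4^m - 1 for all m ≥ 1 by induction on m.
Base case (m = 1): h(1) = 3 = 3·(1), so 3 | h(1).
Inductive step: suppose the statement holds for some k ≥ 1, i.e. 3 | h(k). Then
4^{k+1} − 1^{k+1} = 4·4^k − 1·1^k = 4·(4^k − 1^k) + (3)·1^k. The first term is divisible by 3 by the inductive hypothesis, and the second term (3)·1^k is divisible by 3 since 3 | 3. Hence 3 | h(k+1).
By induction, the statement is established for all m ≥ 1.
Therefore the largest such d is 3.

d = 3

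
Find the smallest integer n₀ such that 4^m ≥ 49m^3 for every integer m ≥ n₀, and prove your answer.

n₀ = 8

At m = 7: 16384 < 16807, so the inequality fails and n₀ ≥ 8. We prove 4^m ≥ 49m^3 for all m ≥ 8.
Base step (m = 8): 4^m = 65536 and 49m^3 = 25088, so 65536 ≥ 25088.
Inductive step: suppose the statement holds for some r ≥ 8, so 4^r ≥ 49r^3.
Then 4^(r + 1) = 4·(4^r) ≥ 4·(49r^3).
Also, for r ≥ 8 we have 4·(49r^3) ≥ 49(r+1)^3, since 4 ≥ (1 + 1/r)^3 for all r ≥ 8.
Combining, 4^(r + 1) ≥ 49(r+1)^3.
Hence, by induction on m, the claim holds for every m ≥ 8.
Hence the smallest such n₀ is 8.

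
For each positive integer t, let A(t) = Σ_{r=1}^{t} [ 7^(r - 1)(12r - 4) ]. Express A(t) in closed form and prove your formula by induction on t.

We claim A(t) = 7^t(2t - 1) + 1 for all t ≥ 1.
Base step (t = 1): A(1) = 8, and the closed form gives 8. They agree.
Inductive step: suppose the statement holds for some r ≥ 1, so A(r) = 7^r(2r - 1) + 1.
Then A(r+1) = A(r) + (7^r(12r + 8)) = (7^r(2r - 1) + 1) + (7^r(12r + 8)).
Simplifying, A(r+1) = 14·7^r·r + 7·7^r + 1 = 7^(r+1)(2(r+1) - 1) + 1,
which is the closed form with t = r+1.
By induction, the statement is established for all t ≥ 1.

A(t) = 7^t(2t - 1) + 1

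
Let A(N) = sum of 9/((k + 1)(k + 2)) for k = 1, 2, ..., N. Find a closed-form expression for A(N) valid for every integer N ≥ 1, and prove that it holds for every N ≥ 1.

We claim A(N) = 9N/(2(N + 2)) for all N ≥ 1.
When N = 1: A(1) = 3/2, and the closed form gives 3/2. They agree.
Suppose the result is true for N = k, so A(k) = 9k/(2(k + 2)).
Then A(k+1) = A(k) + (9/((k + 2)(k + 3))) = (9k/(2(k + 2))) + (9/((k + 2)(k + 3))).
Simplifying, A(k+1) = 9(k + 1)/(2(k + 3)) = 9(k+1)/(2((k+1) + 2)),
which is the closed form with N = k+1.
Hence, by induction on N, the claim holds for every N ≥ 1.

A(N) = 9N/(2(N + 2))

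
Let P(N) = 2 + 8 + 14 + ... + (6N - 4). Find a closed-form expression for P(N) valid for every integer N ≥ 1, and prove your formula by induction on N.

P(N) = N(3N - 1)

We claim P(N) = N(3N - 1) for all N ≥ 1.
When N = 1: P(1) = 2, and the closed form gives 2. They agree.
For the inductive step, assume it holds for an arbitrary p ≥ 1, so P(p) = p(3p - 1).
Then P(p+1) = P(p) + (6p + 2) = (p(3p - 1)) + (6p + 2).
Simplifying, P(p+1) = (p + 1)(3p + 2) = (p+1)(3(p+1) - 1),
which is the closed form with N = p+1.
By the principle of mathematical induction, the result holds for all N ≥ 1.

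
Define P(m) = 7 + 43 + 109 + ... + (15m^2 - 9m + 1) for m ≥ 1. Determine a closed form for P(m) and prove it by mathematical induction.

We claim P(m) = m(5m^2 + 3m - 1) for all m ≥ 1.
Base case (m = 1): P(1) = 7, and the closed form gives 7. They agree.
Inductive step: suppose the statement holds for some p ≥ 1, so P(p) = p(5p^2 + 3p - 1).
Then P(p+1) = P(p) + (15p^2 + 21p + 7) = (p(5p^2 + 3p - 1)) + (15p^2 + 21p + 7).
Simplifying, P(p+1) = (p + 1)(5p^2 + 13p + 7) = (p+1)(5(p+1)^2 + 3(p+1) - 1),
which is the closed form with m = p+1.
By the principle of mathematical induction, the result holds for all m ≥ 1.

P(m) = m(5m^2 + 3m - 1)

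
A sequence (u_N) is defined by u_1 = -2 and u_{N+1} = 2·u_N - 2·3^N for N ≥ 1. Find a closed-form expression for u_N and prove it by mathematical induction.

Computing the first terms: u_1 = -2, u_2 = -10, u_3 = -38. This suggests u_N = 2^(N + 1) - 2·3^N.
Base case (N = 1): the formula gives -2 = -2 = u_1.
Suppose the result is true for N = k, so u_k = 2^(k + 1) - 2·3^k.
Then u_{k+1} = 2·u_k - 2·3^k = 2·(2^(k + 1) - 2·3^k) - 2·3^k = 2^(k + 2) - 2·3^(k + 1) = 2^((k+1) + 1) - 2·3^(k+1),
which is the claimed formula at N = k+1.
This completes the induction.

u_N = 2^(N + 1) - 2·3^N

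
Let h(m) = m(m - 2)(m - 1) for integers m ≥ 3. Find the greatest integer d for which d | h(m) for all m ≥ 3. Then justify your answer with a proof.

d = 6

Computing the first values: h(3) = 6 and h(4) = 24; gcd(6, 24) = 6, so d ≤ 6.
We prove 6 | m(m - 2)(m - 1) for all m ≥ 3 by induction on m.
Base step (m = 3): h(3) = 6 = 6·(1), so 6 | h(3).
For the inductive step, assume it holds for an arbitrary k ≥ 3, i.e. 6 | h(k). Then
h(k+1) − h(k) = (k-1)·k·(k+1) − (k-2)·(k-1)·k = (k-1)·k·[(k+1) − (k-2)] = 3·(k-1)·k. The product of 2 consecutive integers is divisible by (2)! = 2, so h(k+1) − h(k) is divisible by 3·2 = 6. By the inductive hypothesis 6 | h(k), hence 6 | h(k+1).
Hence, by induction on m, the claim holds for every m ≥ 3.
Therefore the largest such d is 6.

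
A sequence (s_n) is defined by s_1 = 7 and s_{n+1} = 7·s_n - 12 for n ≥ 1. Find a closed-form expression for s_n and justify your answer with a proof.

s_n = 5·7^(n - 1) + 2

Computing the first terms: s_1 = 7, s_2 = 37, s_3 = 247. This suggests s_n = 5·7^(n - 1) + 2.
For the base case n = 1: the formula gives 7 = 7 = s_1.
Inductive step: suppose the statement holds for some i ≥ 1, so s_i = 5·7^(i - 1) + 2.
Then s_{i+1} = 7·s_i - 12 = 7·(5·7^(i - 1) + 2) - 12 = 5·7^i + 2 = 5·7^((i+1) - 1) + 2,
which is the claimed formula at n = i+1.
By induction, the statement is established for all n ≥ 1.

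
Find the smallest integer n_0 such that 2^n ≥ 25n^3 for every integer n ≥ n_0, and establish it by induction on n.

At n = 16: 65536 < 102400, so the inequality fails and n_0 ≥ 17. We prove 2^n ≥ 25n^3 for all n ≥ 17.
Base step (n = 17): 2^n = 131072 and 25n^3 = 122825, so 131072 ≥ 122825.
For the inductive step, assume it holds for an arbitrary r ≥ 17, so 2^r ≥ 25r^3.
Then 2^(r + 1) = 2·(2^r) ≥ 2·(25r^3).
Also, for r ≥ 17 we have 2·(25r^3) ≥ 25(r+1)^3, since 2 ≥ (1 + 1/r)^3 for all r ≥ 17.
Combining, 2^(r + 1) ≥ 25(r+1)^3.
By induction, the statement is established for all n ≥ 17.
Hence the smallest such n_0 is 17.

n_0 = 17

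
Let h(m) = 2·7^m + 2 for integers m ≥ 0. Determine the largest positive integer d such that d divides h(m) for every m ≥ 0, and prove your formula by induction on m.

d = 4

Computing the first values: h(0) = 4 and h(1) = 16; gcd(4, 16) = 4, so d ≤ 4.
We prove 4 | 2·7^m + 2 for all m ≥ 0 by induction on m.
For the base case m = 0: h(0) = 4 = 4·(1), so 4 | h(0).
Suppose the result is true for m = i, i.e. 4 | h(i). Then
h(i+1) = 2·7^(i+1) + 2 = 7·(2·7^i + 2) - 12 = 7·h(i) - 12. The first term is divisible by 4 by the inductive hypothesis, and -12 is divisible by 4. Hence 4 | h(i+1).
This completes the induction.
Therefore the largest such d is 4.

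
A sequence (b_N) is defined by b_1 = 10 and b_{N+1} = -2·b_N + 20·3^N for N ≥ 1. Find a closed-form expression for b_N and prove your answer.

b_N = (-2)^N + 4·3^N

Computing the first terms: b_1 = 10, b_2 = 40, b_3 = 100. This suggests b_N = (-2)^N + 4·3^N.
Base case (N = 1): the formula gives 10 = 10 = b_1.
Inductive step: assume the claim holds for N = m, so b_m = (-2)^m + 4·3^m.
Then b_{m+1} = -2·b_m + 20·3^m = -2·((-2)^m + 4·3^m) + 20·3^m = (-2)^(m + 1) + 4·3^(m + 1),
which is the claimed formula at N = m+1.
Hence, by induction on N, the claim holds for every N ≥ 1.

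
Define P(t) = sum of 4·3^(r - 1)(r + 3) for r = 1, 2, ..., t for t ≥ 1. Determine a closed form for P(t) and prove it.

We claim P(t) = 3^t(2t + 5) - 5 for all t ≥ 1.
Base step (t = 1): P(1) = 16, and the closed form gives 16. They agree.
Suppose the result is true for t = r, so P(r) = 3^r(2r + 5) - 5.
Then P(r+1) = P(r) + (4·3^r(r + 4)) = (3^r(2r + 5) - 5) + (4·3^r(r + 4)).
Simplifying, P(r+1) = 6·3^r·r + 21·3^r - 5 = 3^(r+1)(2(r+1) + 5) - 5,
which is the closed form with t = r+1.
Hence, by induction on t, the claim holds for every t ≥ 1.

P(t) = 3^t(2t + 5) - 5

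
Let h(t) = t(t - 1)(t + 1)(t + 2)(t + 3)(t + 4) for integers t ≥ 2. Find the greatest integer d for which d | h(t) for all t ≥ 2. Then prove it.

d = 720

Computing the first values: h(2) = 720 and h(3) = 5040; gcd(720, 5040) = 720, so d ≤ 720.
We prove 720 | t(t - 1)(t + 1)(t + 2)(t + 3)(t + 4) for all t ≥ 2 by induction on t.
When t = 2: h(2) = 720 = 720·(1), so 720 | h(2).
For the inductive step, assume it holds for an arbitrary j ≥ 2, i.e. 720 | h(j). Then
h(j+1) − h(j) = j·(j+1)·(j+2)·(j+3)·(j+4)·(j+5) − (j-1)·j·(j+1)·(j+2)·(j+3)·(j+4) = j·(j+1)·(j+2)·(j+3)·(j+4)·[(j+5) − (j-1)] = 6·j·(j+1)·(j+2)·(j+3)·(j+4). The product of 5 consecutive integers is divisible by (5)! = 120, so h(j+1) − h(j) is divisible by 6·120 = 720. By the inductive hypothesis 720 | h(j), hence 720 | h(j+1).
By the principle of mathematical induction, the result holds for all t ≥ 2.
Therefore the largest such d is 720.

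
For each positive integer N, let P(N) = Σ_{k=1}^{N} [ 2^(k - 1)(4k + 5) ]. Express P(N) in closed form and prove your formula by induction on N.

We claim P(N) = 2^N(4N + 1) - 1 for all N ≥ 1.
Base step (N = 1): P(1) = 9, and the closed form gives 9. They agree.
For the inductive step, assume it holds for an arbitrary k ≥ 1, so P(k) = 2^k(4k + 1) - 1.
Then P(k+1) = P(k) + (2^k(4k + 9)) = (2^k(4k + 1) - 1) + (2^k(4k + 9)).
Simplifying, P(k+1) = 8·2^k·k + 10·2^k - 1 = 2^(k+1)(4(k+1) + 1) - 1,
which is the closed form with N = k+1.
Hence, by induction on N, the claim holds for every N ≥ 1.

P(N) = 2^N(4N + 1) - 1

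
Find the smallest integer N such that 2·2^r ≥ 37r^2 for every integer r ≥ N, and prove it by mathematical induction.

At r = 11: 4096 < 4477, so the inequality fails and N ≥ 12. We prove 2·2^r ≥ 37r^2 for all r ≥ 12.
For the base case r = 12: 2·2^r = 8192 and 37r^2 = 5328, so 8192 ≥ 5328.
For the inductive step, assume it holds for an arbitrary k ≥ 12, so 2·2^k ≥ 37k^2.
Then 2·2^(k + 1) = 2·(2·2^k) ≥ 2·(37k^2).
Also, for k ≥ 12 we have 2·(37k^2) ≥ 37(k+1)^2, since 2 ≥ (1 + 1/k)^2 for all k ≥ 12.
Combining, 2·2^(k + 1) ≥ 37(k+1)^2.
Hence, by induction on r, the claim holds for every r ≥ 12.
Hence the smallest such N is 12.

N = 12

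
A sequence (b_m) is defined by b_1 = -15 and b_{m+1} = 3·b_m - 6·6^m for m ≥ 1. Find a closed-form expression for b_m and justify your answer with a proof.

b_m = -3^m - 2·6^m

Computing the first terms: b_1 = -15, b_2 = -81, b_3 = -459. This suggests b_m = -3^m - 2·6^m.
Base case (m = 1): the formula gives -15 = -15 = b_1.
Inductive step: suppose the statement holds for some p ≥ 1, so b_p = -3^p - 2·6^p.
Then b_{p+1} = 3·b_p - 6·6^p = 3·(-3^p - 2·6^p) - 6·6^p = -3^(p + 1) - 2·6^(p + 1),
which is the claimed formula at m = p+1.
Hence, by induction on m, the claim holds for every m ≥ 1.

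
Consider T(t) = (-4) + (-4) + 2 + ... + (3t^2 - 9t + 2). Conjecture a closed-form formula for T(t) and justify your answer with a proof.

T(t) = t(t^2 - 3t - 2)

We claim T(t) = t(t^2 - 3t - 2) for all t ≥ 1.
For the base case t = 1: T(1) = -4, and the closed form gives -4. They agree.
For the inductive step, assume it holds for an arbitrary k ≥ 1, so T(k) = k(k^2 - 3k - 2).
Then T(k+1) = T(k) + (3k^2 - 3k - 4) = (k(k^2 - 3k - 2)) + (3k^2 - 3k - 4).
Simplifying, T(k+1) = (k + 1)(k^2 - k - 4) = (k+1)((k+1)^2 - 3(k+1) - 2),
which is the closed form with t = k+1.
Hence, by induction on t, the claim holds for every t ≥ 1.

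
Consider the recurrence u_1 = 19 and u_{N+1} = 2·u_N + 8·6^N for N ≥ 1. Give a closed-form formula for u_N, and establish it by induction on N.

u_N = 7·2^(N - 1) + 2·6^N

Computing the first terms: u_1 = 19, u_2 = 86, u_3 = 460. This suggests u_N = 7·2^(N - 1) + 2·6^N.
For the base case N = 1: the formula gives 19 = 19 = u_1.
Inductive step: assume the claim holds for N = i, so u_i = 7·2^(i - 1) + 2·6^i.
Then u_{i+1} = 2·u_i + 8·6^i = 2·(7·2^(i - 1) + 2·6^i) + 8·6^i = 7·2^i + 2·6^(i + 1) = 7·2^((i+1) - 1) + 2·6^(i+1),
which is the claimed formula at N = i+1.
By induction, the statement is established for all N ≥ 1.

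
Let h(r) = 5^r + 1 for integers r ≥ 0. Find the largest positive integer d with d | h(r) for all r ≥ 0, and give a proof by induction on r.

d = 2

Computing the first values: h(0) = 2 and h(1) = 6; gcd(2, 6) = 2, so d ≤ 2.
We prove 2 | 5^r + 1 for all r ≥ 0 by induction on r.
For the base case r = 0: h(0) = 2 = 2·(1), so 2 | h(0).
Inductive step: suppose the statement holds for some m ≥ 0, i.e. 2 | h(m). Then
h(m+1) = 5^(m+1) + 1 = 5·(5^m + 1) - 4 = 5·h(m) - 4. The first term is divisible by 2 by the inductive hypothesis, and -4 is divisible by 2. Hence 2 | h(m+1).
By induction, the statement is established for all r ≥ 0.
Therefore the largest such d is 2.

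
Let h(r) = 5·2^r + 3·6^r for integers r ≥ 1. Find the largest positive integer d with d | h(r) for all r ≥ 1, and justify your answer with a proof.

d = 4

Computing the first values: h(1) = 28 and h(2) = 128; gcd(28, 128) = 4, so d ≤ 4.
We prove 4 | 5·2^r + 3·6^r for all r ≥ 1 by induction on r.
Base case (r = 1): h(1) = 28 = 4·(7), so 4 | h(1).
Inductive step: assume the claim holds for r = k, i.e. 4 | h(k). Then
h(k+1) − 6·h(k) = (5·2^(k+1) + 3·6^(k+1)) − 6·(5·2^k + 3·6^k) = (5)·2^k·(2 − 6) = (-20)·2^k. Since 4 | h(k) by the inductive hypothesis, 4 | 6·h(k); and 4 | -20 since -20 = 4·-5. Therefore 4 | h(k+1).
This completes the induction.
Therefore the largest such d is 4.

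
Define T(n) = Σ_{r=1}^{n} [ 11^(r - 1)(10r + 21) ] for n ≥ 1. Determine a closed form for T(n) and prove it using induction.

We claim T(n) = 11^n(n + 2) - 2 for all n ≥ 1.
Base step (n = 1): T(1) = 31, and the closed form gives 31. They agree.
Inductive step: assume the claim holds for n = r, so T(r) = 11^r(r + 2) - 2.
Then T(r+1) = T(r) + (11^r(10r + 31)) = (11^r(r + 2) - 2) + (11^r(10r + 31)).
Simplifying, T(r+1) = 11·11^r·r + 33·11^r - 2 = 11^(r+1)((r+1) + 2) - 2,
which is the closed form with n = r+1.
By induction, the statement is established for all n ≥ 1.

T(n) = 11^n(n + 2) - 2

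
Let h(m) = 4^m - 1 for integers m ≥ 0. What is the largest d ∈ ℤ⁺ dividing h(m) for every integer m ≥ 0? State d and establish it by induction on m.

Computing the first values: h(0) = 0 and h(1) = 3; gcd(0, 3) = 3, so d ≤ 3.
We prove 3 | 4^m - 1 for all m ≥ 0 by induction on m.
Base step (m = 0): h(0) = 0 = 3·(0), so 3 | h(0).
Suppose the result is true for m = r, i.e. 3 | h(r). Then
h(r+1) = 4^(r+1) - 1 = 4·(4^r - 1) + 3 = 4·h(r) + 3. The first term is divisible by 3 by the inductive hypothesis, and 3 is divisible by 3. Hence 3 | h(r+1).
By the principle of mathematical induction, the result holds for all m ≥ 0.
Therefore the largest such d is 3.

d = 3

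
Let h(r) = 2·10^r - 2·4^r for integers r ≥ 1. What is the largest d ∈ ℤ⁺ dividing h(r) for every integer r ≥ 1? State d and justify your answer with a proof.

Computing the first values: h(1) = 12 and h(2) = 168; gcd(12, 168) = 12, so d ≤ 12.
We prove 12 | 2·10^r - 2·4^r for all r ≥ 1 by induction on r.
Base step (r = 1): h(1) = 12 = 12·(1), so 12 | h(1).
For the inductive step, assume it holds for an arbitrary k ≥ 1, i.e. 12 | h(k). Then
h(k+1) − 10·h(k) = (2·10^(k+1) - 2·4^(k+1)) − 10·(2·10^k - 2·4^k) = (-2)·4^k·(4 − 10) = (12)·4^k. Since 12 | h(k) by the inductive hypothesis, 12 | 10·h(k); and 12 | 12 since 12 = 12·1. Therefore 12 | h(k+1).
By the principle of mathematical induction, the result holds for all r ≥ 1.
Therefore the largest such d is 12.

d = 12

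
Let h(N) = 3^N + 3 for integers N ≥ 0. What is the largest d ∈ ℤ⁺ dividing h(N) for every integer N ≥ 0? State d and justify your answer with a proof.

Computing the first values: h(0) = 4 and h(1) = 6; gcd(4, 6) = 2, so d ≤ 2.
We prove 2 | 3^N + 3 for all N ≥ 0 by induction on N.
Base step (N = 0): h(0) = 4 = 2·(2), so 2 | h(0).
Suppose the result is true for N = p, i.e. 2 | h(p). Then
h(p+1) = 3^(p+1) + 3 = 3·(3^p + 3) - 6 = 3·h(p) - 6. The first term is divisible by 2 by the inductive hypothesis, and -6 is divisible by 2. Hence 2 | h(p+1).
Hence, by induction on N, the claim holds for every N ≥ 0.
Therefore the largest such d is 2.

d = 2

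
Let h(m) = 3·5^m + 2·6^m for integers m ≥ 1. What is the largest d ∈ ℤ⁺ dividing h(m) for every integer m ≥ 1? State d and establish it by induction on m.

Computing the first values: h(1) = 27 and h(2) = 147; gcd(27, 147) = 3, so d ≤ 3.
We prove 3 | 3·5^m + 2·6^m for all m ≥ 1 by induction on m.
For the base case m = 1: h(1) = 27 = 3·(9), so 3 | h(1).
Inductive step: suppose the statement holds for some p ≥ 1, i.e. 3 | h(p). Then
h(p+1) − 6·h(p) = (3·5^(p+1) + 2·6^(p+1)) − 6·(3·5^p + 2·6^p) = (3)·5^p·(5 − 6) = (-3)·5^p. Since 3 | h(p) by the inductive hypothesis, 3 | 6·h(p); and 3 | -3 since -3 = 3·-1. Therefore 3 | h(p+1).
Hence, by induction on m, the claim holds for every m ≥ 1.
Therefore the largest such d is 3.

d = 3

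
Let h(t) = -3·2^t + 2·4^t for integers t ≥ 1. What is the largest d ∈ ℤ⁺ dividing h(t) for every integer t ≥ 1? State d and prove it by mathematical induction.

Computing the first values: h(1) = 2 and h(2) = 20; gcd(2, 20) = 2, so d ≤ 2.
We prove 2 | -3·2^t + 2·4^t for all t ≥ 1 by induction on t.
Base step (t = 1): h(1) = 2 = 2·(1), so 2 | h(1).
Inductive step: assume the claim holds for t = i, i.e. 2 | h(i). Then
h(i+1) − 4·h(i) = (-3·2^(i+1) + 2·4^(i+1)) − 4·(-3·2^i + 2·4^i) = (-3)·2^i·(2 − 4) = (6)·2^i. Since 2 | h(i) by the inductive hypothesis, 2 | 4·h(i); and 2 | 6 since 6 = 2·3. Therefore 2 | h(i+1).
This completes the induction.
Therefore the largest such d is 2.

d = 2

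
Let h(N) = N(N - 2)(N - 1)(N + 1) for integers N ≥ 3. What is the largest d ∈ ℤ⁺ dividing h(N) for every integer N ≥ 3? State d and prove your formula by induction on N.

d = 24

Computing the first values: h(3) = 24 and h(4) = 120; gcd(24, 120) = 24, so d ≤ 24.
We prove 24 | N(N - 2)(N - 1)(N + 1) for all N ≥ 3 by induction on N.
Base step (N = 3): h(3) = 24 = 24·(1), so 24 | h(3).
Inductive step: assume the claim holds for N = p, i.e. 24 | h(p). Then
h(p+1) − h(p) = (p-1)·p·(p+1)·(p+2) − (p-2)·(p-1)·p·(p+1) = (p-1)·p·(p+1)·[(p+2) − (p-2)] = 4·(p-1)·p·(p+1). The product of 3 consecutive integers is divisible by (3)! = 6, so h(p+1) − h(p) is divisible by 4·6 = 24. By the inductive hypothesis 24 | h(p), hence 24 | h(p+1).
This completes the induction.
Therefore the largest such d is 24.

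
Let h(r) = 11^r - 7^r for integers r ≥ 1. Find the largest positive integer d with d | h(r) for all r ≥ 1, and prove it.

d = 4

Computing the first values: h(1) = 4 and h(2) = 72; gcd(4, 72) = 4, so d ≤ 4.
We prove 4 | 11^r - 7^r for all r ≥ 1 by induction on r.
Base step (r = 1): h(1) = 4 = 4·(1), so 4 | h(1).
For the inductive step, assume it holds for an arbitrary p ≥ 1, i.e. 4 | h(p). Then
11^{p+1} − 7^{p+1} = 11·11^p − 7·7^p = 11·(11^p − 7^p) + (4)·7^p. The first term is divisible by 4 by the inductive hypothesis, and the second term (4)·7^p is divisible by 4 since 4 | 4. Hence 4 | h(p+1).
By the principle of mathematical induction, the result holds for all r ≥ 1.
Therefore the largest such d is 4.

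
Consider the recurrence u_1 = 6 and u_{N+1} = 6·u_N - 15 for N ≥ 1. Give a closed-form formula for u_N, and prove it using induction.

Computing the first terms: u_1 = 6, u_2 = 21, u_3 = 111. This suggests u_N = 3·6^(N - 1) + 3.
For the base case N = 1: the formula gives 6 = 6 = u_1.
For the inductive step, assume it holds for an arbitrary p ≥ 1, so u_p = 3·6^(p - 1) + 3.
Then u_{p+1} = 6·u_p - 15 = 6·(3·6^(p - 1) + 3) - 15 = 3·6^p + 3 = 3·6^((p+1) - 1) + 3,
which is the claimed formula at N = p+1.
By induction, the statement is established for all N ≥ 1.

u_N = 3·6^(N - 1) + 3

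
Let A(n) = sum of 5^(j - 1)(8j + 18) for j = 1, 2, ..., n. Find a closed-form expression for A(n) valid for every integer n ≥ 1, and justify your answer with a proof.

A(n) = 2·5^n(n + 2) - 4

We claim A(n) = 2·5^n(n + 2) - 4 for all n ≥ 1.
When n = 1: A(1) = 26, and the closed form gives 26. They agree.
Inductive step: suppose the statement holds for some j ≥ 1, so A(j) = 2·5^j(j + 2) - 4.
Then A(j+1) = A(j) + (5^j(8j + 26)) = (2·5^j(j + 2) - 4) + (5^j(8j + 26)).
Simplifying, A(j+1) = 10·5^j·j + 30·5^j - 4 = 2·5^(j+1)((j+1) + 2) - 4,
which is the closed form with n = j+1.
By the principle of mathematical induction, the result holds for all n ≥ 1.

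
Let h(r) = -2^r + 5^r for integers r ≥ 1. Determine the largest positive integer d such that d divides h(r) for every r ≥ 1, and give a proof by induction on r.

d = 3

Computing the first values: h(1) = 3 and h(2) = 21; gcd(3, 21) = 3, so d ≤ 3.
We prove 3 | -2^r + 5^r for all r ≥ 1 by induction on r.
Base case (r = 1): h(1) = 3 = 3·(1), so 3 | h(1).
For the inductive step, assume it holds for an arbitrary k ≥ 1, i.e. 3 | h(k). Then
5^{k+1} − 2^{k+1} = 5·5^k − 2·2^k = 5·(5^k − 2^k) + (3)·2^k. The first term is divisible by 3 by the inductive hypothesis, and the second term (3)·2^k is divisible by 3 since 3 | 3. Hence 3 | h(k+1).
By the principle of mathematical induction, the result holds for all r ≥ 1.
Therefore the largest such d is 3.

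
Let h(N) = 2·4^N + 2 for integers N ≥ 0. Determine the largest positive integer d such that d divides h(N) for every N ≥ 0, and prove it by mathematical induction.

d = 2

Computing the first values: h(0) = 4 and h(1) = 10; gcd(4, 10) = 2, so d ≤ 2.
We prove 2 | 2·4^N + 2 for all N ≥ 0 by induction on N.
Base step (N = 0): h(0) = 4 = 2·(2), so 2 | h(0).
Inductive step: assume the claim holds for N = m, i.e. 2 | h(m). Then
h(m+1) = 2·4^(m+1) + 2 = 4·(2·4^m + 2) - 6 = 4·h(m) - 6. The first term is divisible by 2 by the inductive hypothesis, and -6 is divisible by 2. Hence 2 | h(m+1).
This completes the induction.
Therefore the largest such d is 2.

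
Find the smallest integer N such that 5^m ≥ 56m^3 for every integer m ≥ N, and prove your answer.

At m = 5: 3125 < 7000, so the inequality fails and N ≥ 6. We prove 5^m ≥ 56m^3 for all m ≥ 6.
For the base case m = 6: 5^m = 15625 and 56m^3 = 12096, so 15625 ≥ 12096.
For the inductive step, assume it holds for an arbitrary p ≥ 6, so 5^p ≥ 56p^3.
Then 5^(p + 1) = 5·(5^p) ≥ 5·(56p^3).
Also, for p ≥ 6 we have 5·(56p^3) ≥ 56(p+1)^3, since 5 ≥ (1 + 1/p)^3 for all p ≥ 6.
Combining, 5^(p + 1) ≥ 56(p+1)^3.
By induction, the statement is established for all m ≥ 6.
Hence the smallest such N is 6.

N = 6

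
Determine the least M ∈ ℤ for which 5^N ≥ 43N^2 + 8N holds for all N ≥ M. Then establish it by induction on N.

At N = 4: 625 < 720, so the inequality fails and M ≥ 5. We prove 5^N ≥ 43N^2 + 8N for all N ≥ 5.
For the base case N = 5: 5^N = 3125 and 43N^2 + 8N = 1115, so 3125 ≥ 1115.
Inductive step: assume the claim holds for N = j, so 5^j ≥ 43j^2 + 8j.
Then 5^(j + 1) = 5·(5^j) ≥ 5·(43j^2 + 8j).
Also, for j ≥ 5 we have 5·(43j^2 + 8j) ≥ 43(j+1)^2 + 8(j+1), since 5·(43j^2 + 8j) − (43(j+1)^2 + 8(j+1)) = 172j^2 - 54j - 51, which is nonnegative for all j ≥ 5.
Combining, 5^(j + 1) ≥ 43(j+1)^2 + 8(j+1).
Hence, by induction on N, the claim holds for every N ≥ 5.
Hence the smallest such M is 5.

M = 5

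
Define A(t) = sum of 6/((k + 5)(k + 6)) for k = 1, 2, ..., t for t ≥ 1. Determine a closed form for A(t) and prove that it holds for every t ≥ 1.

A(t) = t/(t + 6)

We claim A(t) = t/(t + 6) for all t ≥ 1.
For the base case t = 1: A(1) = 1/7, and the closed form gives 1/7. They agree.
Inductive step: suppose the statement holds for some k ≥ 1, so A(k) = k/(k + 6).
Then A(k+1) = A(k) + (6/((k + 6)(k + 7))) = (k/(k + 6)) + (6/((k + 6)(k + 7))).
Simplifying, A(k+1) = (k + 1)/(k + 7) = (k+1)/((k+1) + 6),
which is the closed form with t = k+1.
By the principle of mathematical induction, the result holds for all t ≥ 1.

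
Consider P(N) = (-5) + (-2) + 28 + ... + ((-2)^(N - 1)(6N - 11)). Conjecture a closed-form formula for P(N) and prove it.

We claim P(N) = (-2)^N(-2N + 3) - 3 for all N ≥ 1.
When N = 1: P(1) = -5, and the closed form gives -5. They agree.
For the inductive step, assume it holds for an arbitrary p ≥ 1, so P(p) = (-2)^p(-2p + 3) - 3.
Then P(p+1) = P(p) + ((-2)^p(6p - 5)) = ((-2)^p(-2p + 3) - 3) + ((-2)^p(6p - 5)).
Simplifying, P(p+1) = (-2)^(p + 1) + (-2)^(p + 2)p - 3 = (-2)^(p+1)(-2(p+1) + 3) - 3,
which is the closed form with N = p+1.
By induction, the statement is established for all N ≥ 1.

P(N) = (-2)^N(-2N + 3) - 3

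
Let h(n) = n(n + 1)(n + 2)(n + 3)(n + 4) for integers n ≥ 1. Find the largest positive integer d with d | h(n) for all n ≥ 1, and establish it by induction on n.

Computing the first values: h(1) = 120 and h(2) = 720; gcd(120, 720) = 120, so d ≤ 120.
We prove 120 | n(n + 1)(n + 2)(n + 3)(n + 4) for all n ≥ 1 by induction on n.
Base step (n = 1): h(1) = 120 = 120·(1), so 120 | h(1).
Inductive step: assume the claim holds for n = m, i.e. 120 | h(m). Then
h(m+1) − h(m) = (m+1)·(m+2)·(m+3)·(m+4)·(m+5) − m·(m+1)·(m+2)·(m+3)·(m+4) = (m+1)·(m+2)·(m+3)·(m+4)·[(m+5) − m] = 5·(m+1)·(m+2)·(m+3)·(m+4). The product of 4 consecutive integers is divisible by (4)! = 24, so h(m+1) − h(m) is divisible by 5·24 = 120. By the inductive hypothesis 120 | h(m), hence 120 | h(m+1).
Hence, by induction on n, the claim holds for every n ≥ 1.
Therefore the largest such d is 120.

d = 120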